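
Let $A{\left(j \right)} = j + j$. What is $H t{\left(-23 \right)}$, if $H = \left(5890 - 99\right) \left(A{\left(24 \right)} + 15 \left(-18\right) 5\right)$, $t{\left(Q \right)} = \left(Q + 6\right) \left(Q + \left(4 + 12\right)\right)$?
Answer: $-897245958$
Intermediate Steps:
$t{\left(Q \right)} = \left(6 + Q\right) \left(16 + Q\right)$ ($t{\left(Q \right)} = \left(6 + Q\right) \left(Q + 16\right) = \left(6 + Q\right) \left(16 + Q\right)$)
$A{\left(j \right)} = 2 j$
$H = -7539882$ ($H = \left(5890 - 99\right) \left(2 \cdot 24 + 15 \left(-18\right) 5\right) = 5791 \left(48 - 1350\right) = 5791 \left(-1302\right) = -7539882$)
$H t{\left(-23 \right)} = - 7539882 \left(96 + \left(-23\right)^{2} + 22 \left(-23\right)\right) = - 7539882 \left(96 + 529 - 506\right) = \left(-7539882\right) 119 = -897245958$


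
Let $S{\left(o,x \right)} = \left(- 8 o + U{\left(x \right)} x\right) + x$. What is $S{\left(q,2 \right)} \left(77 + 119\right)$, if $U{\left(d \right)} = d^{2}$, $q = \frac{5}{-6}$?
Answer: $\frac{9800}{3} \approx 3266.7$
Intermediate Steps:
$q = - \frac{5}{6}$ ($q = 5 \left(- \frac{1}{6}\right) = - \frac{5}{6} \approx -0.83333$)
$S{\left(o,x \right)} = x + x^{3} - 8 o$ ($S{\left(o,x \right)} = \left(- 8 o + x^{2} x\right) + x = \left(- 8 o + x^{3}\right) + x = \left(x^{3} - 8 o\right) + x = x + x^{3} - 8 o$)
$S{\left(q,2 \right)} \left(77 + 119\right) = \left(2 + 2^{3} - - \frac{20}{3}\right) \left(77 + 119\right) = \left(2 + 8 + \frac{20}{3}\right) 196 = \frac{50}{3} \cdot 196 = \frac{9800}{3}$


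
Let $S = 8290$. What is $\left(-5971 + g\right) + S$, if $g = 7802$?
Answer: $10121$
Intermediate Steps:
$\left(-5971 + g\right) + S = \left(-5971 + 7802\right) + 8290 = 1831 + 8290 = 10121$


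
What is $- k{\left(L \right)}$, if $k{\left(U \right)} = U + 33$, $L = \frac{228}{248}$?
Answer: $- \frac{2103}{62} \approx -33.919$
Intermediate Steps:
$L = \frac{57}{62}$ ($L = 228 \cdot \frac{1}{248} = \frac{57}{62} \approx 0.91935$)
$k{\left(U \right)} = 33 + U$
$- k{\left(L \right)} = - (33 + \frac{57}{62}) = \left(-1\right) \frac{2103}{62} = - \frac{2103}{62}$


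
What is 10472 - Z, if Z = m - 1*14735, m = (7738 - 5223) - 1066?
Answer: 23758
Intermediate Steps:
m = 1449 (m = 2515 - 1066 = 1449)
Z = -13286 (Z = 1449 - 1*14735 = 1449 - 14735 = -13286)
10472 - Z = 10472 - 1*(-13286) = 10472 + 13286 = 23758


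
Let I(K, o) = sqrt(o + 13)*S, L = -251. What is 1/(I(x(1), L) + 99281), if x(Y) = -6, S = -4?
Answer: 14183/1408102967 + 4*I*sqrt(238)/9856720769 ≈ 1.0072e-5 + 6.2606e-9*I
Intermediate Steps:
I(K, o) = -4*sqrt(13 + o) (I(K, o) = sqrt(o + 13)*(-4) = sqrt(13 + o)*(-4) = -4*sqrt(13 + o))
1/(I(x(1), L) + 99281) = 1/(-4*sqrt(13 - 251) + 99281) = 1/(-4*I*sqrt(238) + 99281) = 1/(99281 - 4*I*sqrt(238))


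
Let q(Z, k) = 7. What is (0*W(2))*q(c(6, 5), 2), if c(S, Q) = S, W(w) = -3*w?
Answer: 0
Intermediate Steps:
(0*W(2))*q(c(6, 5), 2) = (0*(-3*2))*7 = (0*(-6))*7 = 0*7 = 0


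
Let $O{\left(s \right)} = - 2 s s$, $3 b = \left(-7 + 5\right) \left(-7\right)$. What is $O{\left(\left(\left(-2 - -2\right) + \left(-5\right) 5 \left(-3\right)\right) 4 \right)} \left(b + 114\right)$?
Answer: $-21360000$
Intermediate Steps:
$b = \frac{14}{3}$ ($b = \frac{\left(-7 + 5\right) \left(-7\right)}{3} = \frac{\left(-2\right) \left(-7\right)}{3} = \frac{1}{3} \cdot 14 = \frac{14}{3} \approx 4.6667$)
$O{\left(s \right)} = - 2 s^{2}$
$O{\left(\left(\left(-2 - -2\right) + \left(-5\right) 5 \left(-3\right)\right) 4 \right)} \left(b + 114\right) = - 2 \left(\left(\left(-2 - -2\right) + \left(-5\right) 5 \left(-3\right)\right) 4\right)^{2} \left(\frac{14}{3} + 114\right) = - 2 \left(\left(\left(-2 + 2\right) - -75\right) 4\right)^{2} \cdot \frac{356}{3} = - 2 \left(\left(0 + 75\right) 4\right)^{2} \cdot \frac{356}{3} = - 2 \left(75 \cdot 4\right)^{2} \cdot \frac{356}{3} = - 2 \cdot 300^{2} \cdot \frac{356}{3} = \left(-2\right) 90000 \cdot \frac{356}{3} = \left(-180000\right) \frac{356}{3} = -21360000$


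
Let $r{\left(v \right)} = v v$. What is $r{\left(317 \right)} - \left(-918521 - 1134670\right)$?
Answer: $2153680$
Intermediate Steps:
$r{\left(v \right)} = v^{2}$
$r{\left(317 \right)} - \left(-918521 - 1134670\right) = 317^{2} - \left(-918521 - 1134670\right) = 100489 - -2053191 = 100489 + 2053191 = 2153680$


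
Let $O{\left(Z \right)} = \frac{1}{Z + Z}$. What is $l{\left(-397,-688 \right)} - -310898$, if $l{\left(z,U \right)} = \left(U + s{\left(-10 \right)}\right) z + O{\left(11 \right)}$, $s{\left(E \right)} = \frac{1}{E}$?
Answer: $\frac{32124056}{55} \approx 5.8407 \cdot 10^{5}$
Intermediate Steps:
$O{\left(Z \right)} = \frac{1}{2 Z}$
$l{\left(z,U \right)} = \frac{1}{22} + z \left(- \frac{1}{10} + U\right)$ ($l{\left(z,U \right)} = \left(U + \frac{1}{-10}\right) z + \frac{1}{2 \cdot 11} = \left(U - \frac{1}{10}\right) z + \frac{1}{2} \cdot \frac{1}{11} = \left(- \frac{1}{10} + U\right) z + \frac{1}{22} = z \left(- \frac{1}{10} + U\right) + \frac{1}{22} = \frac{1}{22} + z \left(- \frac{1}{10} + U\right)$)
$l{\left(-397,-688 \right)} - -310898 = \left(\frac{1}{22} - - \frac{397}{10} - -273136\right) - -310898 = \left(\frac{1}{22} + \frac{397}{10} + 273136\right) + 310898 = \frac{15024666}{55} + 310898 = \frac{32124056}{55}$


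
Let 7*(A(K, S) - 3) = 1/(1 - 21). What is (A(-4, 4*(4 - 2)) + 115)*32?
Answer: 132152/35 ≈ 3775.8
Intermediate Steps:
A(K, S) = 419/140 (A(K, S) = 3 + 1/(7*(1 - 21)) = 3 + (⅐)/(-20) = 3 + (⅐)*(-1/20) = 3 - 1/140 = 419/140)
(A(-4, 4*(4 - 2)) + 115)*32 = (419/140 + 115)*32 = (16519/140)*32 = 132152/35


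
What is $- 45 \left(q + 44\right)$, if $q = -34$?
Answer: $-450$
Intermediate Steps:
$- 45 \left(q + 44\right) = - 45 \left(-34 + 44\right) = \left(-45\right) 10 = -450$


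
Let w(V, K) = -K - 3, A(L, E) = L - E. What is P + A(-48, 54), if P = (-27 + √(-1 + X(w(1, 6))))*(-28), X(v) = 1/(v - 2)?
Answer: 654 - 56*I*√33/11 ≈ 654.0 - 29.245*I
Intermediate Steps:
w(V, K) = -3 - K
X(v) = 1/(-2 + v)
P = 756 - 56*I*√33/11 (P = (-27 + √(-1 + 1/(-2 + (-3 - 1*6))))*(-28) = (-27 + √(-1 + 1/(-2 + (-3 - 6))))*(-28) = (-27 + √(-1 + 1/(-2 - 9)))*(-28) = (-27 + √(-1 + 1/(-11)))*(-28) = (-27 + √(-1 - 1/11))*(-28) = (-27 + √(-12/11))*(-28) = (-27 + 2*I*√33/11)*(-28) = 756 - 56*I*√33/11 ≈ 756.0 - 29.245*I)
P + A(-48, 54) = (756 - 56*I*√33/11) + (-48 - 1*54) = (756 - 56*I*√33/11) + (-48 - 54) = (756 - 56*I*√33/11) - 102 = 654 - 56*I*√33/11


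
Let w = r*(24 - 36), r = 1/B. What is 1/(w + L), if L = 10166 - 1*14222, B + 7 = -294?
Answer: -301/1220844 ≈ -0.00024655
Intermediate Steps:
B = -301 (B = -7 - 294 = -301)
r = -1/301 (r = 1/(-301) = -1/301 ≈ -0.0033223)
L = -4056 (L = 10166 - 14222 = -4056)
w = 12/301 (w = -(24 - 36)/301 = -1/301*(-12) = 12/301 ≈ 0.039867)
1/(w + L) = 1/(12/301 - 4056) = 1/(-1220844/301) = -301/1220844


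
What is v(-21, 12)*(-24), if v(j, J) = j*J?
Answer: 6048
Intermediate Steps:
v(j, J) = J*j
v(-21, 12)*(-24) = (12*(-21))*(-24) = -252*(-24) = 6048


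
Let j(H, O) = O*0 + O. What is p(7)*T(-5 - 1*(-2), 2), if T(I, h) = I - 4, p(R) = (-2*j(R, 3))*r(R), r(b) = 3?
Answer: 126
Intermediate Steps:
j(H, O) = O (j(H, O) = 0 + O = O)
p(R) = -18 (p(R) = -2*3*3 = -6*3 = -18)
T(I, h) = -4 + I
p(7)*T(-5 - 1*(-2), 2) = -18*(-4 + (-5 - 1*(-2))) = -18*(-4 + (-5 + 2)) = -18*(-4 - 3) = -18*(-7) = 126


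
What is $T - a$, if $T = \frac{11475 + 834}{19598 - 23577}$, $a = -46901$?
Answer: $\frac{186606770}{3979} \approx 46898.0$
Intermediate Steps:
$T = - \frac{12309}{3979}$ ($T = \frac{12309}{-3979} = 12309 \left(- \frac{1}{3979}\right) = - \frac{12309}{3979} \approx -3.0935$)
$T - a = - \frac{12309}{3979} - -46901 = - \frac{12309}{3979} + 46901 = \frac{186606770}{3979}$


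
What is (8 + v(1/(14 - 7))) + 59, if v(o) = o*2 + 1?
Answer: 478/7 ≈ 68.286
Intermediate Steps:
v(o) = 1 + 2*o (v(o) = 2*o + 1 = 1 + 2*o)
(8 + v(1/(14 - 7))) + 59 = (8 + (1 + 2/(14 - 7))) + 59 = (8 + (1 + 2/7)) + 59 = (8 + 9/7) + 59 = 65/7 + 59 = 478/7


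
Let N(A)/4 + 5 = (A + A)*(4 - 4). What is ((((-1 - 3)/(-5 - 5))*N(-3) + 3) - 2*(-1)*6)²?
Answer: 49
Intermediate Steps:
N(A) = -20 (N(A) = -20 + 4*((A + A)*(4 - 4)) = -20 + 4*((2*A)*0) = -20 + 4*0 = -20 + 0 = -20)
((((-1 - 3)/(-5 - 5))*N(-3) + 3) - 2*(-1)*6)² = ((((-1 - 3)/(-5 - 5))*(-20) + 3) - 2*(-1)*6)² = ((-4/(-10)*(-20) + 3) + 2*6)² = ((-4*(-⅒)*(-20) + 3) + 12)² = (((⅖)*(-20) + 3) + 12)² = ((-8 + 3) + 12)² = (-5 + 12)² = 7² = 49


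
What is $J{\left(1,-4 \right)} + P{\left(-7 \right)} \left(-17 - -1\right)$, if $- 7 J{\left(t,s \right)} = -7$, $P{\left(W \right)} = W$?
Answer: $113$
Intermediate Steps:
$J{\left(t,s \right)} = 1$ ($J{\left(t,s \right)} = \left(- \frac{1}{7}\right) \left(-7\right) = 1$)
$J{\left(1,-4 \right)} + P{\left(-7 \right)} \left(-17 - -1\right) = 1 - 7 \left(-17 - -1\right) = 1 - 7 \left(-17 + 1\right) = 1 - -112 = 1 + 112 = 113$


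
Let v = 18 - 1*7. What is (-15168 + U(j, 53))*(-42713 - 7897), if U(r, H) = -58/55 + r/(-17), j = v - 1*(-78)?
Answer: 143610541242/187 ≈ 7.6797e+8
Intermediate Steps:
v = 11 (v = 18 - 7 = 11)
j = 89 (j = 11 - 1*(-78) = 11 + 78 = 89)
U(r, H) = -58/55 - r/17 (U(r, H) = -58*1/55 + r*(-1/17) = -58/55 - r/17)
(-15168 + U(j, 53))*(-42713 - 7897) = (-15168 + (-58/55 - 1/17*89))*(-42713 - 7897) = (-15168 + (-58/55 - 89/17))*(-50610) = (-15168 - 5881/935)*(-50610) = -14187961/935*(-50610) = 143610541242/187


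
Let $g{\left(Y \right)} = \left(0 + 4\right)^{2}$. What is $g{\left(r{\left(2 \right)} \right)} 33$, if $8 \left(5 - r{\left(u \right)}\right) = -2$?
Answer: $528$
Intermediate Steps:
$r{\left(u \right)} = \frac{21}{4}$ ($r{\left(u \right)} = 5 - - \frac{1}{4} = 5 + \frac{1}{4} = \frac{21}{4}$)
$g{\left(Y \right)} = 16$ ($g{\left(Y \right)} = 4^{2} = 16$)
$g{\left(r{\left(2 \right)} \right)} 33 = 16 \cdot 33 = 528$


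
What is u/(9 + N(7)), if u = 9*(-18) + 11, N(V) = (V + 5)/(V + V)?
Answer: -1057/69 ≈ -15.319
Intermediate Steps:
N(V) = (5 + V)/(2*V) (N(V) = (5 + V)/((2*V)) = (5 + V)*(1/(2*V)) = (5 + V)/(2*V))
u = -151 (u = -162 + 11 = -151)
u/(9 + N(7)) = -151/(9 + (½)*(5 + 7)/7) = -151/(9 + (½)*(⅐)*12) = -151/(9 + 6/7) = -151/(69/7) = (7/69)*(-151) = -1057/69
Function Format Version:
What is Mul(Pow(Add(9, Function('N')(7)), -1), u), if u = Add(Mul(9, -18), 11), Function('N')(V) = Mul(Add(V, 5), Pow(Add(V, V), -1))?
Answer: Rational(-1057, 69) ≈ -15.319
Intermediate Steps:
Function('N')(V) = Mul(Rational(1, 2), Pow(V, -1), Add(5, V)) (Function('N')(V) = Mul(Add(5, V), Pow(Mul(2, V), -1)) = Mul(Add(5, V), Mul(Rational(1, 2), Pow(V, -1))) = Mul(Rational(1, 2), Pow(V, -1), Add(5, V)))
u = -151 (u = Add(-162, 11) = -151)
Mul(Pow(Add(9, Function('N')(7)), -1), u) = Mul(Pow(Add(9, Mul(Rational(1, 2), Pow(7, -1), Add(5, 7))), -1), -151) = Mul(Pow(Add(9, Mul(Rational(1, 2), Rational(1, 7), 12)), -1), -151) = Mul(Pow(Add(9, Rational(6, 7)), -1), -151) = Mul(Pow(Rational(69, 7), -1), -151) = Mul(Rational(7, 69), -151) = Rational(-1057, 69)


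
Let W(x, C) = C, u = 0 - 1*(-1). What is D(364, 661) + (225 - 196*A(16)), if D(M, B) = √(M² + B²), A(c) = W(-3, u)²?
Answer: 29 + √569417 ≈ 783.60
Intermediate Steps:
u = 1 (u = 0 + 1 = 1)
A(c) = 1 (A(c) = 1² = 1)
D(M, B) = √(B² + M²)
D(364, 661) + (225 - 196*A(16)) = √(661² + 364²) + (225 - 196*1) = √(436921 + 132496) + (225 - 196) = √569417 + 29 = 29 + √569417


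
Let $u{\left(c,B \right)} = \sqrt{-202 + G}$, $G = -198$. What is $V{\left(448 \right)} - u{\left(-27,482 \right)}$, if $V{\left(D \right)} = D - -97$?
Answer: $545 - 20 i \approx 545.0 - 20.0 i$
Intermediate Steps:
$V{\left(D \right)} = 97 + D$ ($V{\left(D \right)} = D + 97 = 97 + D$)
$u{\left(c,B \right)} = 20 i$ ($u{\left(c,B \right)} = \sqrt{-202 - 198} = \sqrt{-400} = 20 i$)
$V{\left(448 \right)} - u{\left(-27,482 \right)} = \left(97 + 448\right) - 20 i = 545 - 20 i$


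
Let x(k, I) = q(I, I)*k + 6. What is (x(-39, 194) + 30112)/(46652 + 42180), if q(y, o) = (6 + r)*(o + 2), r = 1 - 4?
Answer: 3593/44416 ≈ 0.080894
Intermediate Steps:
r = -3
q(y, o) = 6 + 3*o (q(y, o) = (6 - 3)*(o + 2) = 3*(2 + o) = 6 + 3*o)
x(k, I) = 6 + k*(6 + 3*I) (x(k, I) = (6 + 3*I)*k + 6 = k*(6 + 3*I) + 6 = 6 + k*(6 + 3*I))
(x(-39, 194) + 30112)/(46652 + 42180) = ((6 + 3*(-39)*(2 + 194)) + 30112)/(46652 + 42180) = ((6 + 3*(-39)*196) + 30112)/88832 = ((6 - 22932) + 30112)*(1/88832) = (-22926 + 30112)*(1/88832) = 7186*(1/88832) = 3593/44416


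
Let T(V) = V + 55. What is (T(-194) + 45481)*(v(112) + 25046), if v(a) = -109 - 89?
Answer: 1126658016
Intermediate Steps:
v(a) = -198
T(V) = 55 + V
(T(-194) + 45481)*(v(112) + 25046) = ((55 - 194) + 45481)*(-198 + 25046) = (-139 + 45481)*24848 = 45342*24848 = 1126658016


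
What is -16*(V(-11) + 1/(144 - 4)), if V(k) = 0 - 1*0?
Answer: -4/35 ≈ -0.11429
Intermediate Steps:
V(k) = 0 (V(k) = 0 + 0 = 0)
-16*(V(-11) + 1/(144 - 4)) = -16*(0 + 1/(144 - 4)) = -16*(0 + 1/140) = -16*1/140 = -4/35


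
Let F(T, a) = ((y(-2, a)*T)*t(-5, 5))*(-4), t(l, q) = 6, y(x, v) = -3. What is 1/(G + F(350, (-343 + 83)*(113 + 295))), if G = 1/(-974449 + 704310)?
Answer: 270139/6807502799 ≈ 3.9683e-5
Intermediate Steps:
G = -1/270139 (G = 1/(-270139) = -1/270139 ≈ -3.7018e-6)
F(T, a) = 72*T (F(T, a) = (-3*T*6)*(-4) = -18*T*(-4) = 72*T)
1/(G + F(350, (-343 + 83)*(113 + 295))) = 1/(-1/270139 + 72*350) = 1/(-1/270139 + 25200) = 1/(6807502799/270139) = 270139/6807502799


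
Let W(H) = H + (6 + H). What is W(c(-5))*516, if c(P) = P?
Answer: -2064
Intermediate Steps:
W(H) = 6 + 2*H
W(c(-5))*516 = (6 + 2*(-5))*516 = (6 - 10)*516 = -4*516 = -2064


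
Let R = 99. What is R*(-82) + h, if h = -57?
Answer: -8175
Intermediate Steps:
R*(-82) + h = 99*(-82) - 57 = -8118 - 57 = -8175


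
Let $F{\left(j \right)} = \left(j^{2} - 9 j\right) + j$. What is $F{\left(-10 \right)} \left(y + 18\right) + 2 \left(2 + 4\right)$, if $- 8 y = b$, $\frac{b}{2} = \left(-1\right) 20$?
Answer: $4152$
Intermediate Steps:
$F{\left(j \right)} = j^{2} - 8 j$
$b = -40$ ($b = 2 \left(\left(-1\right) 20\right) = 2 \left(-20\right) = -40$)
$y = 5$ ($y = \left(- \frac{1}{8}\right) \left(-40\right) = 5$)
$F{\left(-10 \right)} \left(y + 18\right) + 2 \left(2 + 4\right) = - 10 \left(-8 - 10\right) \left(5 + 18\right) + 2 \left(2 + 4\right) = \left(-10\right) \left(-18\right) 23 + 2 \cdot 6 = 180 \cdot 23 + 12 = 4140 + 12 = 4152$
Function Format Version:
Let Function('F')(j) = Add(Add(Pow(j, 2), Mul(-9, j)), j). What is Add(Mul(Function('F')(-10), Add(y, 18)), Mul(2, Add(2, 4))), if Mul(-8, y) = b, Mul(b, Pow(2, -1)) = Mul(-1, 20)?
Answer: 4152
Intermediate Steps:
Function('F')(j) = Add(Pow(j, 2), Mul(-8, j))
b = -40 (b = Mul(2, Mul(-1, 20)) = Mul(2, -20) = -40)
y = 5 (y = Mul(Rational(-1, 8), -40) = 5)
Add(Mul(Function('F')(-10), Add(y, 18)), Mul(2, Add(2, 4))) = Add(Mul(Mul(-10, Add(-8, -10)), Add(5, 18)), Mul(2, Add(2, 4))) = Add(Mul(Mul(-10, -18), 23), Mul(2, 6)) = Add(Mul(180, 23), 12) = Add(4140, 12) = 4152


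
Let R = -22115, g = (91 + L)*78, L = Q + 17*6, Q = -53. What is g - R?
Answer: 33035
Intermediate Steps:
L = 49 (L = -53 + 17*6 = -53 + 102 = 49)
g = 10920 (g = (91 + 49)*78 = 140*78 = 10920)
g - R = 10920 - 1*(-22115) = 10920 + 22115 = 33035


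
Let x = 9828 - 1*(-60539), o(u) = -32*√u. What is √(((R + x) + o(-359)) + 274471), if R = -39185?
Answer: √(305653 - 32*I*√359) ≈ 552.86 - 0.548*I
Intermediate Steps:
x = 70367 (x = 9828 + 60539 = 70367)
√(((R + x) + o(-359)) + 274471) = √(((-39185 + 70367) - 32*I*√359) + 274471) = √((31182 - 32*I*√359) + 274471) = √(305653 - 32*I*√359)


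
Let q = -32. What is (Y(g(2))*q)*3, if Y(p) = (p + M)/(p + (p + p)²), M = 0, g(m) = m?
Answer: -32/3 ≈ -10.667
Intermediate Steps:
Y(p) = p/(p + 4*p²) (Y(p) = (p + 0)/(p + (p + p)²) = p/(p + (2*p)²) = p/(p + 4*p²))
(Y(g(2))*q)*3 = (-32/(1 + 4*2))*3 = (-32/(1 + 8))*3 = (-32/9)*3 = ((⅑)*(-32))*3 = -32/9*3 = -32/3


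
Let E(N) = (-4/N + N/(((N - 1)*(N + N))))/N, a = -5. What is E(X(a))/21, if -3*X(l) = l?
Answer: -33/700 ≈ -0.047143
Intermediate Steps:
X(l) = -l/3
E(N) = (1/(2*(-1 + N)) - 4/N)/N (E(N) = (-4/N + N/(((-1 + N)*(2*N))))/N = (-4/N + N/((2*N*(-1 + N))))/N = (-4/N + N*(1/(2*N*(-1 + N))))/N = (-4/N + 1/(2*(-1 + N)))/N = (1/(2*(-1 + N)) - 4/N)/N)
E(X(a))/21 = ((8 - (-7)*(-5)/3)/(2*(-1/3*(-5))**2*(-1 - 1/3*(-5))))/21 = ((8 - 7*5/3)/(2*(5/3)**2*(-1 + 5/3)))/21 = ((1/2)*(9/25)*(8 - 35/3)/(2/3))/21 = ((1/2)*(9/25)*(3/2)*(-11/3))/21 = (1/21)*(-99/100) = -33/700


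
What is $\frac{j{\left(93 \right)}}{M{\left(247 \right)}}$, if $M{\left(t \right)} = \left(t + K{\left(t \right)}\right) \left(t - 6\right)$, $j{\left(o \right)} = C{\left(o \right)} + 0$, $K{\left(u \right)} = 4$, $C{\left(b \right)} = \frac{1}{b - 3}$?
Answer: $\frac{1}{5444190} \approx 1.8368 \cdot 10^{-7}$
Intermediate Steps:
$C{\left(b \right)} = \frac{1}{-3 + b}$
$j{\left(o \right)} = \frac{1}{-3 + o}$ ($j{\left(o \right)} = \frac{1}{-3 + o} + 0 = \frac{1}{-3 + o}$)
$M{\left(t \right)} = \left(-6 + t\right) \left(4 + t\right)$ ($M{\left(t \right)} = \left(t + 4\right) \left(t - 6\right) = \left(4 + t\right) \left(-6 + t\right) = \left(-6 + t\right) \left(4 + t\right)$)
$\frac{j{\left(93 \right)}}{M{\left(247 \right)}} = \frac{1}{\left(-3 + 93\right) \left(-24 + 247^{2} - 494\right)} = \frac{1}{90 \left(-24 + 61009 - 494\right)} = \frac{1}{90 \cdot 60491} = \frac{1}{90} \cdot \frac{1}{60491} = \frac{1}{5444190}$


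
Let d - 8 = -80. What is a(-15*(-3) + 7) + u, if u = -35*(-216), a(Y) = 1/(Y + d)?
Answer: 151199/20 ≈ 7560.0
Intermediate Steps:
d = -72 (d = 8 - 80 = -72)
a(Y) = 1/(-72 + Y) (a(Y) = 1/(Y - 72) = 1/(-72 + Y))
u = 7560
a(-15*(-3) + 7) + u = 1/(-72 + (-15*(-3) + 7)) + 7560 = 1/(-72 + (-3*(-15) + 7)) + 7560 = 1/(-72 + (45 + 7)) + 7560 = 1/(-72 + 52) + 7560 = 1/(-20) + 7560 = -1/20 + 7560 = 151199/20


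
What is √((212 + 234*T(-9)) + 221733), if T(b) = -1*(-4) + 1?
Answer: √223115 ≈ 472.35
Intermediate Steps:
T(b) = 5 (T(b) = 4 + 1 = 5)
√((212 + 234*T(-9)) + 221733) = √((212 + 234*5) + 221733) = √((212 + 1170) + 221733) = √(1382 + 221733) = √223115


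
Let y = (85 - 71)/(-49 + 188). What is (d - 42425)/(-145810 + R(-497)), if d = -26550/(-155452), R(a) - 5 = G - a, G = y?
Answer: 458354206225/1569894047348 ≈ 0.29197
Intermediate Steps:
y = 14/139 ≈ 0.10072
G = 14/139 ≈ 0.10072
R(a) = 709/139 - a (R(a) = 5 + (14/139 - a) = 709/139 - a)
d = 13275/77726 (d = -26550*(-1/155452) = 13275/77726 ≈ 0.17079)
(d - 42425)/(-145810 + R(-497)) = (13275/77726 - 42425)/(-145810 + (709/139 - 1*(-497))) = -3297512275/(77726*(-145810 + (709/139 + 497))) = -3297512275/(77726*(-145810 + 69792/139)) = -3297512275/(77726*(-20197798/139)) = -3297512275/77726*(-139/20197798) = 458354206225/1569894047348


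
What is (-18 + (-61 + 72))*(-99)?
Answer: 693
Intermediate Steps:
(-18 + (-61 + 72))*(-99) = (-18 + 11)*(-99) = -7*(-99) = 693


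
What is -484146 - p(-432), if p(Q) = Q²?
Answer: -670770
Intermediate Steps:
-484146 - p(-432) = -484146 - 1*(-432)² = -484146 - 1*186624 = -484146 - 186624 = -670770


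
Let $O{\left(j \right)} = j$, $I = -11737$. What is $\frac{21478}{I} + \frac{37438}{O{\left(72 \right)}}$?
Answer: $\frac{218931695}{422532} \approx 518.14$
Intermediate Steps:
$\frac{21478}{I} + \frac{37438}{O{\left(72 \right)}} = \frac{21478}{-11737} + \frac{37438}{72} = 21478 \left(- \frac{1}{11737}\right) + 37438 \cdot \frac{1}{72} = - \frac{21478}{11737} + \frac{18719}{36} = \frac{218931695}{422532}$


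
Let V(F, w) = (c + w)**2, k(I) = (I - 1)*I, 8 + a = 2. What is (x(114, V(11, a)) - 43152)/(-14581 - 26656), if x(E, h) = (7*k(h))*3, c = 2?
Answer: 38112/41237 ≈ 0.92422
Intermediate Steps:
a = -6 (a = -8 + 2 = -6)
k(I) = I*(-1 + I) (k(I) = (-1 + I)*I = I*(-1 + I))
V(F, w) = (2 + w)**2
x(E, h) = 21*h*(-1 + h) (x(E, h) = (7*(h*(-1 + h)))*3 = (7*h*(-1 + h))*3 = 21*h*(-1 + h))
(x(114, V(11, a)) - 43152)/(-14581 - 26656) = (21*(2 - 6)**2*(-1 + (2 - 6)**2) - 43152)/(-14581 - 26656) = (21*(-4)**2*(-1 + (-4)**2) - 43152)/(-41237) = (21*16*(-1 + 16) - 43152)*(-1/41237) = (21*16*15 - 43152)*(-1/41237) = (5040 - 43152)*(-1/41237) = -38112*(-1/41237) = 38112/41237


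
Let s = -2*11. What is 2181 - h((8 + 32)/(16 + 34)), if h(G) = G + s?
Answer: 11011/5 ≈ 2202.2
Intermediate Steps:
s = -22
h(G) = -22 + G (h(G) = G - 22 = -22 + G)
2181 - h((8 + 32)/(16 + 34)) = 2181 - (-22 + (8 + 32)/(16 + 34)) = 2181 - (-22 + 40/50) = 2181 - (-22 + 40*(1/50)) = 2181 - (-22 + ⅘) = 2181 - 1*(-106/5) = 2181 + 106/5 = 11011/5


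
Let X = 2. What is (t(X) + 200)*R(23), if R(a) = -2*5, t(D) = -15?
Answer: -1850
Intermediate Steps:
R(a) = -10
(t(X) + 200)*R(23) = (-15 + 200)*(-10) = 185*(-10) = -1850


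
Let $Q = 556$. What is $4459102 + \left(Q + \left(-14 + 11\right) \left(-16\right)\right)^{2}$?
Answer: $4823918$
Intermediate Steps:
$4459102 + \left(Q + \left(-14 + 11\right) \left(-16\right)\right)^{2} = 4459102 + \left(556 + \left(-14 + 11\right) \left(-16\right)\right)^{2} = 4459102 + \left(556 - -48\right)^{2} = 4459102 + \left(556 + 48\right)^{2} = 4459102 + 604^{2} = 4459102 + 364816 = 4823918$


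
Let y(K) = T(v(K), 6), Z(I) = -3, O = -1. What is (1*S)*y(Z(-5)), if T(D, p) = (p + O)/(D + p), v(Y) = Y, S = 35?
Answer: 175/3 ≈ 58.333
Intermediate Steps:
T(D, p) = (-1 + p)/(D + p) (T(D, p) = (p - 1)/(D + p) = (-1 + p)/(D + p))
y(K) = 5/(6 + K) (y(K) = (-1 + 6)/(K + 6) = 5/(6 + K))
(1*S)*y(Z(-5)) = (1*35)*(5/(6 - 3)) = 35*(5/3) = 175/3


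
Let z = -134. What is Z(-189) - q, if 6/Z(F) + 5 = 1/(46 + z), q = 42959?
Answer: -6315149/147 ≈ -42960.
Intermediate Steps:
Z(F) = -176/147 (Z(F) = 6/(-5 + 1/(46 - 134)) = 6/(-5 + 1/(-88)) = 6/(-5 - 1/88) = 6/(-441/88) = 6*(-88/441) = -176/147)
Z(-189) - q = -176/147 - 1*42959 = -176/147 - 42959 = -6315149/147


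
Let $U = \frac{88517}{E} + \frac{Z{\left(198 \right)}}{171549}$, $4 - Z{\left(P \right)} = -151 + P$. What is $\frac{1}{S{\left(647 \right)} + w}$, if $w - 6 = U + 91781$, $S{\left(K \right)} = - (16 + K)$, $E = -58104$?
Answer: $\frac{1107520344}{100919996326511} \approx 1.0974 \cdot 10^{-5}$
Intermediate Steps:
$Z{\left(P \right)} = 155 - P$ ($Z{\left(P \right)} = 4 - \left(-151 + P\right) = 155 - P$)
$S{\left(K \right)} = -16 - K$
$U = - \frac{1687500145}{1107520344}$ ($U = \frac{88517}{-58104} + \frac{155 - 198}{171549} = 88517 \left(- \frac{1}{58104}\right) + \left(155 - 198\right) \frac{1}{171549} = - \frac{88517}{58104} - \frac{43}{171549} = - \frac{1687500145}{1107520344} \approx -1.5237$)
$w = \frac{101654282314583}{1107520344}$ ($w = 6 + \left(- \frac{1687500145}{1107520344} + 91781\right) = 6 + \frac{101647637192519}{1107520344} = \frac{101654282314583}{1107520344} \approx 91786.0$)
$\frac{1}{S{\left(647 \right)} + w} = \frac{1}{\left(-16 - 647\right) + \frac{101654282314583}{1107520344}} = \frac{1}{-663 + \frac{101654282314583}{1107520344}} = \frac{1}{\frac{100919996326511}{1107520344}} = \frac{1107520344}{100919996326511}$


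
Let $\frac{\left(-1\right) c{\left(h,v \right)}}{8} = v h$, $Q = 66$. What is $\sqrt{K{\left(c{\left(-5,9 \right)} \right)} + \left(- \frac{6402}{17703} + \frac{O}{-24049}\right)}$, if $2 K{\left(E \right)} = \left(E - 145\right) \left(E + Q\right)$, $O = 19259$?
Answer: $\frac{\sqrt{922257749319589778970}}{141913149} \approx 213.99$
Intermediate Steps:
$c{\left(h,v \right)} = - 8 h v$ ($c{\left(h,v \right)} = - 8 v h = - 8 h v$)
$K{\left(E \right)} = \frac{\left(-145 + E\right) \left(66 + E\right)}{2}$ ($K{\left(E \right)} = \frac{\left(E - 145\right) \left(E + 66\right)}{2} = \frac{\left(-145 + E\right) \left(66 + E\right)}{2}$)
$\sqrt{K{\left(c{\left(-5,9 \right)} \right)} + \left(- \frac{6402}{17703} + \frac{O}{-24049}\right)} = \sqrt{\left(-4785 + \frac{\left(\left(-8\right) \left(-5\right) 9\right)^{2}}{2} - \frac{79 \left(\left(-8\right) \left(-5\right) 9\right)}{2}\right) + \left(- \frac{6402}{17703} + \frac{19259}{-24049}\right)} = \sqrt{\left(-4785 + \frac{360^{2}}{2} - 14220\right) + \left(\left(-6402\right) \frac{1}{17703} + 19259 \left(- \frac{1}{24049}\right)\right)} = \sqrt{\left(-4785 + \frac{1}{2} \cdot 129600 - 14220\right) - \frac{164967925}{141913149}} = \sqrt{\left(-4785 + 64800 - 14220\right) - \frac{164967925}{141913149}} = \sqrt{45795 - \frac{164967925}{141913149}} = \sqrt{\frac{6498747690530}{141913149}} = \frac{\sqrt{922257749319589778970}}{141913149}$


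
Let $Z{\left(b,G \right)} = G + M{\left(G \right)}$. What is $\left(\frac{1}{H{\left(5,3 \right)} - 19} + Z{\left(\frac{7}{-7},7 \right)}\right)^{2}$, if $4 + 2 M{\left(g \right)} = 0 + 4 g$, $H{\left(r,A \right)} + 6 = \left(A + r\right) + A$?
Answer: $\frac{70225}{196} \approx 358.29$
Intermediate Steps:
$H{\left(r,A \right)} = -6 + r + 2 A$ ($H{\left(r,A \right)} = -6 + \left(\left(A + r\right) + A\right) = -6 + \left(r + 2 A\right) = -6 + r + 2 A$)
$M{\left(g \right)} = -2 + 2 g$ ($M{\left(g \right)} = -2 + \frac{0 + 4 g}{2} = -2 + \frac{4 g}{2} = -2 + 2 g$)
$Z{\left(b,G \right)} = -2 + 3 G$ ($Z{\left(b,G \right)} = G + \left(-2 + 2 G\right) = -2 + 3 G$)
$\left(\frac{1}{H{\left(5,3 \right)} - 19} + Z{\left(\frac{7}{-7},7 \right)}\right)^{2} = \left(\frac{1}{\left(-6 + 5 + 2 \cdot 3\right) - 19} + \left(-2 + 3 \cdot 7\right)\right)^{2} = \left(\frac{1}{\left(-6 + 5 + 6\right) - 19} + \left(-2 + 21\right)\right)^{2} = \left(\frac{1}{5 - 19} + 19\right)^{2} = \left(\frac{1}{-14} + 19\right)^{2} = \left(- \frac{1}{14} + 19\right)^{2} = \left(\frac{265}{14}\right)^{2} = \frac{70225}{196}$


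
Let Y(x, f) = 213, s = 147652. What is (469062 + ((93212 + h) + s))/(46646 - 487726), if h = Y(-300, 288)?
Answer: -710139/441080 ≈ -1.6100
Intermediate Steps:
h = 213
(469062 + ((93212 + h) + s))/(46646 - 487726) = (469062 + ((93212 + 213) + 147652))/(46646 - 487726) = (469062 + (93425 + 147652))/(-441080) = (469062 + 241077)*(-1/441080) = 710139*(-1/441080) = -710139/441080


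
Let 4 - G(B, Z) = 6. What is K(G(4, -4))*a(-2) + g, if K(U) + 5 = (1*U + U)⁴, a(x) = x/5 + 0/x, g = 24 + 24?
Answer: -262/5 ≈ -52.400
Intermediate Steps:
g = 48
G(B, Z) = -2 (G(B, Z) = 4 - 1*6 = 4 - 6 = -2)
a(x) = x/5 (a(x) = x*(⅕) + 0 = x/5 + 0 = x/5)
K(U) = -5 + 16*U⁴ (K(U) = -5 + (1*U + U)⁴ = -5 + (U + U)⁴ = -5 + (2*U)⁴ = -5 + 16*U⁴)
K(G(4, -4))*a(-2) + g = (-5 + 16*(-2)⁴)*((⅕)*(-2)) + 48 = (-5 + 16*16)*(-⅖) + 48 = (-5 + 256)*(-⅖) + 48 = 251*(-⅖) + 48 = -502/5 + 48 = -262/5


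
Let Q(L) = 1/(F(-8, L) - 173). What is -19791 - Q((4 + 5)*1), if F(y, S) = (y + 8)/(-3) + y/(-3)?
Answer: -10113198/511 ≈ -19791.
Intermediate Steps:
F(y, S) = -8/3 - 2*y/3 (F(y, S) = (8 + y)*(-⅓) + y*(-⅓) = (-8/3 - y/3) - y/3 = -8/3 - 2*y/3)
Q(L) = -3/511 (Q(L) = 1/((-8/3 - ⅔*(-8)) - 173) = 1/((-8/3 + 16/3) - 173) = 1/(8/3 - 173) = 1/(-511/3) = -3/511)
-19791 - Q((4 + 5)*1) = -19791 - 1*(-3/511) = -19791 + 3/511 = -10113198/511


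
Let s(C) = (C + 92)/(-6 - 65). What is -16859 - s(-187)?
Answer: -1197084/71 ≈ -16860.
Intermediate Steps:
s(C) = -92/71 - C/71 (s(C) = (92 + C)/(-71) = (92 + C)*(-1/71) = -92/71 - C/71)
-16859 - s(-187) = -16859 - (-92/71 - 1/71*(-187)) = -16859 - (-92/71 + 187/71) = -16859 - 1*95/71 = -16859 - 95/71 = -1197084/71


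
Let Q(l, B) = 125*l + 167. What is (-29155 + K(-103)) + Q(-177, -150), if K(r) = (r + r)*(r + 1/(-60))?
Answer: -896747/30 ≈ -29892.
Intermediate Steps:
K(r) = 2*r*(-1/60 + r) (K(r) = (2*r)*(r - 1/60) = (2*r)*(-1/60 + r) = 2*r*(-1/60 + r))
Q(l, B) = 167 + 125*l
(-29155 + K(-103)) + Q(-177, -150) = (-29155 + (1/30)*(-103)*(-1 + 60*(-103))) + (167 + 125*(-177)) = (-29155 + (1/30)*(-103)*(-1 - 6180)) + (167 - 22125) = (-29155 + (1/30)*(-103)*(-6181)) - 21958 = (-29155 + 636643/30) - 21958 = -238007/30 - 21958 = -896747/30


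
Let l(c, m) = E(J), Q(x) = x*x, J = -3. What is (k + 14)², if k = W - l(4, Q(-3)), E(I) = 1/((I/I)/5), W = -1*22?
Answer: 169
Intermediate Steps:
Q(x) = x²
W = -22
E(I) = 5 (E(I) = 1/(1*(⅕)) = 1/(⅕) = 1*5 = 5)
l(c, m) = 5
k = -27 (k = -22 - 1*5 = -22 - 5 = -27)
(k + 14)² = (-27 + 14)² = (-13)² = 169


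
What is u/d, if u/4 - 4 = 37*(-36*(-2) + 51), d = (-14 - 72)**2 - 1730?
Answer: 9110/2833 ≈ 3.2157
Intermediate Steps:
d = 5666 (d = (-86)**2 - 1730 = 7396 - 1730 = 5666)
u = 18220 (u = 16 + 4*(37*(-36*(-2) + 51)) = 16 + 4*(37*(72 + 51)) = 16 + 4*(37*123) = 16 + 4*4551 = 16 + 18204 = 18220)
u/d = 18220/5666 = 18220*(1/5666) = 9110/2833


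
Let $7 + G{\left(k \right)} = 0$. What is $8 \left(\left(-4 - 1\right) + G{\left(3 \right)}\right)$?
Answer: $-96$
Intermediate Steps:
$G{\left(k \right)} = -7$ ($G{\left(k \right)} = -7 + 0 = -7$)
$8 \left(\left(-4 - 1\right) + G{\left(3 \right)}\right) = 8 \left(\left(-4 - 1\right) - 7\right) = 8 \left(-5 - 7\right) = 8 \left(-12\right) = -96$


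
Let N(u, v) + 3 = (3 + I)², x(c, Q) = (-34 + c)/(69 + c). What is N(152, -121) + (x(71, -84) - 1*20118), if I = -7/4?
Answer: -11266737/560 ≈ -20119.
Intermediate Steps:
I = -7/4 (I = -7*¼ = -7/4 ≈ -1.7500)
x(c, Q) = (-34 + c)/(69 + c)
N(u, v) = -23/16 (N(u, v) = -3 + (3 - 7/4)² = -3 + (5/4)² = -3 + 25/16 = -23/16)
N(152, -121) + (x(71, -84) - 1*20118) = -23/16 + ((-34 + 71)/(69 + 71) - 1*20118) = -23/16 + (37/140 - 20118) = -23/16 - 2816483/140 = -11266737/560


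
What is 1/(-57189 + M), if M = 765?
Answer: -1/56424 ≈ -1.7723e-5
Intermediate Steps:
1/(-57189 + M) = 1/(-57189 + 765) = 1/(-56424) = -1/56424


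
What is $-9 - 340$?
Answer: $-349$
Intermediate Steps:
$-9 - 340 = -349$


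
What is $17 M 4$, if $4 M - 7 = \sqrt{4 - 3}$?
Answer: $136$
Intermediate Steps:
$M = 2$ ($M = \frac{7}{4} + \frac{\sqrt{4 - 3}}{4} = \frac{7}{4} + \frac{\sqrt{1}}{4} = \frac{7}{4} + \frac{1}{4} \cdot 1 = \frac{7}{4} + \frac{1}{4} = 2$)
$17 M 4 = 17 \cdot 2 \cdot 4 = 34 \cdot 4 = 136$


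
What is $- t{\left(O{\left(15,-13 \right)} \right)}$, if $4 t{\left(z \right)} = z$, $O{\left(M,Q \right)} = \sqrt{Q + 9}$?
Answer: $- \frac{i}{2} \approx - 0.5 i$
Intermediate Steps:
$O{\left(M,Q \right)} = \sqrt{9 + Q}$
$t{\left(z \right)} = \frac{z}{4}$
$- t{\left(O{\left(15,-13 \right)} \right)} = - \frac{\sqrt{9 - 13}}{4} = - \frac{\sqrt{-4}}{4} = - \frac{2 i}{4} = - \frac{i}{2}$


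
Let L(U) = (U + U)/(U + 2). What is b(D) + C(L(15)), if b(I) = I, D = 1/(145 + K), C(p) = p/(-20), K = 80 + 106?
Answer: -959/11254 ≈ -0.085214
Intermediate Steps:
K = 186
L(U) = 2*U/(2 + U) (L(U) = (2*U)/(2 + U) = 2*U/(2 + U))
C(p) = -p/20 (C(p) = p*(-1/20) = -p/20)
D = 1/331 (D = 1/(145 + 186) = 1/331 ≈ 0.0030211)
b(D) + C(L(15)) = 1/331 - 15/(10*(2 + 15)) = 1/331 - 15/(10*17) = 1/331 - 1/20*30/17 = 1/331 - 3/34 = -959/11254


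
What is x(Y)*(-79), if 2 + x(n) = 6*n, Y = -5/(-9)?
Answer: -316/3 ≈ -105.33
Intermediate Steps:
Y = 5/9 (Y = -5*(-⅑) = 5/9 ≈ 0.55556)
x(n) = -2 + 6*n
x(Y)*(-79) = (-2 + 6*(5/9))*(-79) = (-2 + 10/3)*(-79) = (4/3)*(-79) = -316/3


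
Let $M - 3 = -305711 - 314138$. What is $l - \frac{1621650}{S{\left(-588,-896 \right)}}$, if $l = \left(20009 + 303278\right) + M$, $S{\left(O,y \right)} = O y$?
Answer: $- \frac{26040522947}{87808} \approx -2.9656 \cdot 10^{5}$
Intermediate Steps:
$M = -619846$ ($M = 3 - 619849 = -619846$)
$l = -296559$ ($l = \left(20009 + 303278\right) - 619846 = 323287 - 619846 = -296559$)
$l - \frac{1621650}{S{\left(-588,-896 \right)}} = -296559 - \frac{1621650}{\left(-588\right) \left(-896\right)} = -296559 - \frac{1621650}{526848} = -296559 - 1621650 \cdot \frac{1}{526848} = -296559 - \frac{270275}{87808} = - \frac{26040522947}{87808}$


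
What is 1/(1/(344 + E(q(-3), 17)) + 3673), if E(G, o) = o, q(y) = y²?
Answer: 361/1325954 ≈ 0.00027226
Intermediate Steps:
1/(1/(344 + E(q(-3), 17)) + 3673) = 1/(1/(344 + 17) + 3673) = 1/(1/361 + 3673) = 1/(1325954/361) = 361/1325954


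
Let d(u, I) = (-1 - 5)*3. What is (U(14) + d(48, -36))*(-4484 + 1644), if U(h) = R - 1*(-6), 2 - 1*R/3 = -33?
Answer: -264120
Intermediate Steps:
R = 105 (R = 6 - 3*(-33) = 6 + 99 = 105)
d(u, I) = -18 (d(u, I) = -6*3 = -18)
U(h) = 111 (U(h) = 105 - 1*(-6) = 105 + 6 = 111)
(U(14) + d(48, -36))*(-4484 + 1644) = (111 - 18)*(-4484 + 1644) = 93*(-2840) = -264120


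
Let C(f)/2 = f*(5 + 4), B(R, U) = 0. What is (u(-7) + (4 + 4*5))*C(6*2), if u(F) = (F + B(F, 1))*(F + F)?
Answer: 26352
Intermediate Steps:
u(F) = 2*F**2 (u(F) = (F + 0)*(F + F) = F*(2*F) = 2*F**2)
C(f) = 18*f (C(f) = 2*(f*(5 + 4)) = 2*(f*9) = 2*(9*f) = 18*f)
(u(-7) + (4 + 4*5))*C(6*2) = (2*(-7)**2 + (4 + 4*5))*(18*(6*2)) = (2*49 + (4 + 20))*(18*12) = (98 + 24)*216 = 122*216 = 26352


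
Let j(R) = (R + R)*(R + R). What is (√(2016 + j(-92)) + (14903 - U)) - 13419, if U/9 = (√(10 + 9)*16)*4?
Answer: 1484 - 576*√19 + 4*√2242 ≈ -837.33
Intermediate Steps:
j(R) = 4*R² (j(R) = (2*R)*(2*R) = 4*R²)
U = 576*√19 (U = 9*((√(10 + 9)*16)*4) = 9*((√19*16)*4) = 9*((16*√19)*4) = 9*(64*√19) = 576*√19 ≈ 2510.7)
(√(2016 + j(-92)) + (14903 - U)) - 13419 = (√(2016 + 4*(-92)²) + (14903 - 576*√19)) - 13419 = (√(2016 + 4*8464) + (14903 - 576*√19)) - 13419 = (√(2016 + 33856) + (14903 - 576*√19)) - 13419 = (√35872 + (14903 - 576*√19)) - 13419 = (4*√2242 + (14903 - 576*√19)) - 13419 = (14903 - 576*√19 + 4*√2242) - 13419 = 1484 - 576*√19 + 4*√2242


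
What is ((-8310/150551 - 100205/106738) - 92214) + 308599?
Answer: 3477185519217895/16069512638 ≈ 2.1638e+5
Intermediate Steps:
((-8310/150551 - 100205/106738) - 92214) + 308599 = (-15972955735/16069512638 - 92214) + 308599 = -1481850011356267/16069512638 + 308599 = 3477185519217895/16069512638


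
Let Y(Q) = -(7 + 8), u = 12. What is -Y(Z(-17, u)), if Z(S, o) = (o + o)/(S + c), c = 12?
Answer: 15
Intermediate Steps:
Z(S, o) = 2*o/(12 + S) (Z(S, o) = (o + o)/(S + 12) = (2*o)/(12 + S) = 2*o/(12 + S))
Y(Q) = -15 (Y(Q) = -1*15 = -15)
-Y(Z(-17, u)) = -1*(-15) = 15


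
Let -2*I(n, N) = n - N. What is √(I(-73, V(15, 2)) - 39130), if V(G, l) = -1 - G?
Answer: I*√156406/2 ≈ 197.74*I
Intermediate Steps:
I(n, N) = N/2 - n/2 (I(n, N) = -(n - N)/2 = N/2 - n/2)
√(I(-73, V(15, 2)) - 39130) = √(((-1 - 1*15)/2 - ½*(-73)) - 39130) = √(((-1 - 15)/2 + 73/2) - 39130) = √(((½)*(-16) + 73/2) - 39130) = √((-8 + 73/2) - 39130) = √(57/2 - 39130) = √(-78203/2) = I*√156406/2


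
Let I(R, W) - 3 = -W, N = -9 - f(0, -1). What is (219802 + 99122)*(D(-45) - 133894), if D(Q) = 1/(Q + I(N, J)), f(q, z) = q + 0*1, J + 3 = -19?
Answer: -213510130011/5 ≈ -4.2702e+10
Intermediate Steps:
J = -22 (J = -3 - 19 = -22)
f(q, z) = q (f(q, z) = q + 0 = q)
N = -9 (N = -9 - 1*0 = -9 + 0 = -9)
I(R, W) = 3 - W
D(Q) = 1/(25 + Q) (D(Q) = 1/(Q + (3 - 1*(-22))) = 1/(Q + (3 + 22)) = 1/(Q + 25) = 1/(25 + Q))
(219802 + 99122)*(D(-45) - 133894) = (219802 + 99122)*(1/(25 - 45) - 133894) = 318924*(1/(-20) - 133894) = 318924*(-1/20 - 133894) = 318924*(-2677881/20) = -213510130011/5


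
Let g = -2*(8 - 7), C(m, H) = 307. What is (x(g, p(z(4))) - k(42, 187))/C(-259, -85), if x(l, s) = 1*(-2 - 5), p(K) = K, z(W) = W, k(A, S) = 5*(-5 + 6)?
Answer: -12/307 ≈ -0.039088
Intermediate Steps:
k(A, S) = 5 (k(A, S) = 5*1 = 5)
g = -2 (g = -2*1 = -2)
x(l, s) = -7 (x(l, s) = 1*(-7) = -7)
(x(g, p(z(4))) - k(42, 187))/C(-259, -85) = (-7 - 1*5)/307 = (-7 - 5)*(1/307) = -12*1/307 = -12/307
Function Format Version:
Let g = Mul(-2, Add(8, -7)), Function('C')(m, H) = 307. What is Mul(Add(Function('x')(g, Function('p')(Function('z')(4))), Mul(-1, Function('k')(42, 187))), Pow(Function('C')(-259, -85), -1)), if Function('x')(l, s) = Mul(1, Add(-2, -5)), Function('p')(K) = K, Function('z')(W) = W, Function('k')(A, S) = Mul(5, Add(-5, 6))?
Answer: Rational(-12, 307) ≈ -0.039088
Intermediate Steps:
Function('k')(A, S) = 5 (Function('k')(A, S) = Mul(5, 1) = 5)
g = -2 (g = Mul(-2, 1) = -2)
Function('x')(l, s) = -7 (Function('x')(l, s) = Mul(1, -7) = -7)
Mul(Add(Function('x')(g, Function('p')(Function('z')(4))), Mul(-1, Function('k')(42, 187))), Pow(Function('C')(-259, -85), -1)) = Mul(Add(-7, Mul(-1, 5)), Pow(307, -1)) = Mul(Add(-7, -5), Rational(1, 307)) = Mul(-12, Rational(1, 307)) = Rational(-12, 307)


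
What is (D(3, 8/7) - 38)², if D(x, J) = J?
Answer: 66564/49 ≈ 1358.4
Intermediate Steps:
(D(3, 8/7) - 38)² = (8/7 - 38)² = (-258/7)² = 66564/49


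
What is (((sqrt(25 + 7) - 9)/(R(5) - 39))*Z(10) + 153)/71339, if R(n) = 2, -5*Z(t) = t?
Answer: 5643/2639543 + 8*sqrt(2)/2639543 ≈ 0.0021422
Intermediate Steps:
Z(t) = -t/5
(((sqrt(25 + 7) - 9)/(R(5) - 39))*Z(10) + 153)/71339 = (((sqrt(25 + 7) - 9)/(2 - 39))*(-1/5*10) + 153)/71339 = (((sqrt(32) - 9)/(-37))*(-2) + 153)*(1/71339) = (((4*sqrt(2) - 9)*(-1/37))*(-2) + 153)*(1/71339) = (((-9 + 4*sqrt(2))*(-1/37))*(-2) + 153)*(1/71339) = ((9/37 - 4*sqrt(2)/37)*(-2) + 153)*(1/71339) = ((-18/37 + 8*sqrt(2)/37) + 153)*(1/71339) = (5643/37 + 8*sqrt(2)/37)*(1/71339) = 5643/2639543 + 8*sqrt(2)/2639543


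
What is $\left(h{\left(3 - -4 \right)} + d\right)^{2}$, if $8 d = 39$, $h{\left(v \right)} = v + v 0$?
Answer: $\frac{9025}{64} \approx 141.02$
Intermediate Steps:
$h{\left(v \right)} = v$ ($h{\left(v \right)} = v + 0 = v$)
$d = \frac{39}{8}$ ($d = \frac{1}{8} \cdot 39 = \frac{39}{8} \approx 4.875$)
$\left(h{\left(3 - -4 \right)} + d\right)^{2} = \left(\left(3 - -4\right) + \frac{39}{8}\right)^{2} = \left(\left(3 + 4\right) + \frac{39}{8}\right)^{2} = \left(7 + \frac{39}{8}\right)^{2} = \left(\frac{95}{8}\right)^{2} = \frac{9025}{64}$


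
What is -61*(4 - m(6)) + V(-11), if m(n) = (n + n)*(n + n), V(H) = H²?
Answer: 8661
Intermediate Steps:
m(n) = 4*n² (m(n) = (2*n)*(2*n) = 4*n²)
-61*(4 - m(6)) + V(-11) = -61*(4 - 4*6²) + (-11)² = -61*(4 - 4*36) + 121 = -61*(4 - 1*144) + 121 = -61*(4 - 144) + 121 = -61*(-140) + 121 = 8540 + 121 = 8661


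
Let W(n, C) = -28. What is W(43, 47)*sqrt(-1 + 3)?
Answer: -28*sqrt(2) ≈ -39.598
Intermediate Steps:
W(43, 47)*sqrt(-1 + 3) = -28*sqrt(-1 + 3) = -28*sqrt(2)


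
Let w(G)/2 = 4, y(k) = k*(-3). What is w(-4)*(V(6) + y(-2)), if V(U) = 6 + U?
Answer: 144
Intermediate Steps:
y(k) = -3*k
w(G) = 8 (w(G) = 2*4 = 8)
w(-4)*(V(6) + y(-2)) = 8*((6 + 6) - 3*(-2)) = 8*(12 + 6) = 8*18 = 144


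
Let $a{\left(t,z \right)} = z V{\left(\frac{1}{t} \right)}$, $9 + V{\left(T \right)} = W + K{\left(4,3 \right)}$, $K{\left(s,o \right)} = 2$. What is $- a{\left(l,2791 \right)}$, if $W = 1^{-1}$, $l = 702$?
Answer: $16746$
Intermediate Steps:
$W = 1$
$V{\left(T \right)} = -6$ ($V{\left(T \right)} = -9 + \left(1 + 2\right) = -9 + 3 = -6$)
$a{\left(t,z \right)} = - 6 z$ ($a{\left(t,z \right)} = z \left(-6\right) = - 6 z$)
$- a{\left(l,2791 \right)} = - \left(-6\right) 2791 = \left(-1\right) \left(-16746\right) = 16746$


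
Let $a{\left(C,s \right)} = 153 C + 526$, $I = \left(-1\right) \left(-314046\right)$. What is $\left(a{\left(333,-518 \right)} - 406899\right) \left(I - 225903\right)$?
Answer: $-31328137632$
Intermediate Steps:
$I = 314046$
$a{\left(C,s \right)} = 526 + 153 C$
$\left(a{\left(333,-518 \right)} - 406899\right) \left(I - 225903\right) = \left(\left(526 + 153 \cdot 333\right) - 406899\right) \left(314046 - 225903\right) = \left(\left(526 + 50949\right) - 406899\right) 88143 = \left(51475 - 406899\right) 88143 = \left(-355424\right) 88143 = -31328137632$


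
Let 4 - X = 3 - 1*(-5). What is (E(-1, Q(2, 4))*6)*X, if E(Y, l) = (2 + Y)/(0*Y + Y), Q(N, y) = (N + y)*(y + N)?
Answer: 24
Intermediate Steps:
Q(N, y) = (N + y)² (Q(N, y) = (N + y)*(N + y) = (N + y)²)
X = -4 (X = 4 - (3 - 1*(-5)) = 4 - (3 + 5) = 4 - 1*8 = 4 - 8 = -4)
E(Y, l) = (2 + Y)/Y (E(Y, l) = (2 + Y)/(0 + Y) = (2 + Y)/Y)
(E(-1, Q(2, 4))*6)*X = (((2 - 1)/(-1))*6)*(-4) = (-1*1*6)*(-4) = -1*6*(-4) = -6*(-4) = 24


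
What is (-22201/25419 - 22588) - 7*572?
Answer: -675964249/25419 ≈ -26593.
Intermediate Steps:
(-22201/25419 - 22588) - 7*572 = (-22201*1/25419 - 22588) - 4004 = (-22201/25419 - 22588) - 4004 = -574186573/25419 - 4004 = -675964249/25419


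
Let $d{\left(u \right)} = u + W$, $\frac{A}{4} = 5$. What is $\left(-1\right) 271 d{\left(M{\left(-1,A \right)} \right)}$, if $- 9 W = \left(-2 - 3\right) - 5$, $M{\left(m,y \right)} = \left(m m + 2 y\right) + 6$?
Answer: $- \frac{117343}{9} \approx -13038.0$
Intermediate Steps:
$A = 20$ ($A = 4 \cdot 5 = 20$)
$M{\left(m,y \right)} = 6 + m^{2} + 2 y$ ($M{\left(m,y \right)} = \left(m^{2} + 2 y\right) + 6 = 6 + m^{2} + 2 y$)
$W = \frac{10}{9}$ ($W = - \frac{\left(-2 - 3\right) - 5}{9} = - \frac{-5 - 5}{9} = \left(- \frac{1}{9}\right) \left(-10\right) = \frac{10}{9} \approx 1.1111$)
$d{\left(u \right)} = \frac{10}{9} + u$ ($d{\left(u \right)} = u + \frac{10}{9} = \frac{10}{9} + u$)
$\left(-1\right) 271 d{\left(M{\left(-1,A \right)} \right)} = \left(-1\right) 271 \left(\frac{10}{9} + \left(6 + \left(-1\right)^{2} + 2 \cdot 20\right)\right) = - 271 \left(\frac{10}{9} + \left(6 + 1 + 40\right)\right) = - 271 \left(\frac{10}{9} + 47\right) = \left(-271\right) \frac{433}{9} = - \frac{117343}{9}$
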